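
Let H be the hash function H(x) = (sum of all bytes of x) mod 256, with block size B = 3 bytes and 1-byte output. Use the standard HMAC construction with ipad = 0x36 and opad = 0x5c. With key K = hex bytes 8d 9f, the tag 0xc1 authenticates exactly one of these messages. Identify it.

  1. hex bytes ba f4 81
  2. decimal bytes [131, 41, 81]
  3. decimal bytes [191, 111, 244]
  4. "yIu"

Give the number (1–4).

4

Key hex bytes 8d 9f is 2 bytes ≤ B = 3; zero-pad to 3 bytes: K' = 8d 9f 00.
K' ⊕ ipad = bb a9 36; K' ⊕ opad = d1 c3 5c.
m1: inner = H(bb a9 36 ba f4 81) = c9; tag = H(d1 c3 5c c9) = b9
m2: inner = H(bb a9 36 83 29 51) = 97; tag = H(d1 c3 5c 97) = 87
m3: inner = H(bb a9 36 bf 6f f4) = bc; tag = H(d1 c3 5c bc) = ac
m4: inner = H(bb a9 36 79 49 75) = d1; tag = H(d1 c3 5c d1) = c1 ← matches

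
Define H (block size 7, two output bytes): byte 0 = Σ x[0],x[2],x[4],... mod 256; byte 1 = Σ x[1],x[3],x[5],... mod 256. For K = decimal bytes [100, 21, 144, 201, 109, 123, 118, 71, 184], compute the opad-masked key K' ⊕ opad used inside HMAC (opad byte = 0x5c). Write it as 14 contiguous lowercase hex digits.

Key decimal bytes [100, 21, 144, 201, 109, 123, 118, 71, 184] = 64 15 90 c9 6d 7b 76 47 b8 is 9 bytes > B = 7, so hash it first: H(key) = 8f a0, then zero-pad to 7 bytes: K' = 8f a0 00 00 00 00 00.
XOR each byte with 0x5c: 8f⊕5c=d3, a0⊕5c=fc, 00⊕5c=5c, 00⊕5c=5c, 00⊕5c=5c, 00⊕5c=5c, 00⊕5c=5c.

d3fc5c5c5c5c5c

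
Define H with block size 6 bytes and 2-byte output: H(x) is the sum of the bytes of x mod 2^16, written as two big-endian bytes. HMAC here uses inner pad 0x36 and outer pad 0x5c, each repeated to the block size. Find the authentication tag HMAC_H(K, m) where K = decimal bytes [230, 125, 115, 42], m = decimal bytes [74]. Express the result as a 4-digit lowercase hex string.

026c

Key decimal bytes [230, 125, 115, 42] = e6 7d 73 2a is 4 bytes ≤ B = 6; zero-pad to 6 bytes: K' = e6 7d 73 2a 00 00.
K' ⊕ ipad = d0 4b 45 1c 36 36.  K' ⊕ opad = ba 21 2f 76 5c 5c.
Inner input = (K'⊕ipad) ∥ m = d0 4b 45 1c 36 36 ∥ 4a.
Inner hash: sum = 208+75+69+28+54+54+74 = 562 → 02 32.
Outer input = (K'⊕opad) ∥ inner = ba 21 2f 76 5c 5c ∥ 02 32.
Outer hash (tag): sum = 186+33+47+118+92+92+2+50 = 620 → 02 6c.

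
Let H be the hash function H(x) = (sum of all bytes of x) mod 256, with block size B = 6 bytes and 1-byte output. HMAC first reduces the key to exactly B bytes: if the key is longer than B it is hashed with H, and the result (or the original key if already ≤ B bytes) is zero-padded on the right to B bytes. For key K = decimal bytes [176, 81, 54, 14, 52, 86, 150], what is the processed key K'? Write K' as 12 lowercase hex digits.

650000000000

|K| = 7 > B = 6, so first hash the key.
H(K): sum = 176+81+54+14+52+86+150 = 613; mod 256 = 101 → 65.
Zero-pad H(K) = 65 to 6 bytes: K' = 65 00 00 00 00 00.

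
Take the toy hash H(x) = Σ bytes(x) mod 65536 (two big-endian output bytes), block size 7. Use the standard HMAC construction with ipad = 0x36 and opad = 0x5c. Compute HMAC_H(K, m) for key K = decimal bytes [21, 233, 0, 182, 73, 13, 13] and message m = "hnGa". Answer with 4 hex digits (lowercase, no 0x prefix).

Key decimal bytes [21, 233, 0, 182, 73, 13, 13] = 15 e9 00 b6 49 0d 0d is exactly B = 7 bytes: K' = 15 e9 00 b6 49 0d 0d.
K' ⊕ ipad = 23 df 36 80 7f 3b 3b.  K' ⊕ opad = 49 b5 5c ea 15 51 51.
Inner input = (K'⊕ipad) ∥ m = 23 df 36 80 7f 3b 3b ∥ 68 6e 47 61.
Inner hash: sum = 35+223+54+128+127+59+59+104+110+71+97 = 1067 → 04 2b.
Outer input = (K'⊕opad) ∥ inner = 49 b5 5c ea 15 51 51 ∥ 04 2b.
Outer hash (tag): sum = 73+181+92+234+21+81+81+4+43 = 810 → 03 2a.

032a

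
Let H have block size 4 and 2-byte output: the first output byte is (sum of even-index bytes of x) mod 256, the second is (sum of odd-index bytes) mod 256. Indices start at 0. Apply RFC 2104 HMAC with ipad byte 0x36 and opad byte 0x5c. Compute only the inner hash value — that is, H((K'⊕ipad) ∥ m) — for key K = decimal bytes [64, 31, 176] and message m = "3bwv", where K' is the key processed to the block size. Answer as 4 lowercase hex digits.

a637

Key decimal bytes [64, 31, 176] = 40 1f b0 is 3 bytes ≤ B = 4; zero-pad to 4 bytes: K' = 40 1f b0 00.
K' ⊕ ipad = 76 29 86 36.
Inner input = 76 29 86 36 ∥ 33 62 77 76.
Inner hash: even-index sum = 422 mod 256 = 166; odd-index sum = 311 mod 256 = 55 → a6 37.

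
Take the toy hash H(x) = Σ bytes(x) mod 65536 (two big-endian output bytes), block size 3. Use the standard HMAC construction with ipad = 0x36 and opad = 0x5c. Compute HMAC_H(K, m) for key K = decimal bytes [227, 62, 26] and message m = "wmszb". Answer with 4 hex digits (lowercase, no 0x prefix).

01a6

Key decimal bytes [227, 62, 26] = e3 3e 1a is exactly B = 3 bytes: K' = e3 3e 1a.
K' ⊕ ipad = d5 08 2c.  K' ⊕ opad = bf 62 46.
Inner input = (K'⊕ipad) ∥ m = d5 08 2c ∥ 77 6d 73 7a 62.
Inner hash: sum = 213+8+44+119+109+115+122+98 = 828 → 03 3c.
Outer input = (K'⊕opad) ∥ inner = bf 62 46 ∥ 03 3c.
Outer hash (tag): sum = 191+98+70+3+60 = 422 → 01 a6.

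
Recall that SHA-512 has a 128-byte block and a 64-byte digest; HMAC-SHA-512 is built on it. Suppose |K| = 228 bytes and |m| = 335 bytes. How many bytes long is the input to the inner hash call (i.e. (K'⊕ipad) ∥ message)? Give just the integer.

Key is 228 > 128 bytes, so it is hashed to 64 bytes then zero-padded to 128: |K'| = 128.
Inner input = (K'⊕ipad) ∥ m → 128 + 335 = 463 bytes.

463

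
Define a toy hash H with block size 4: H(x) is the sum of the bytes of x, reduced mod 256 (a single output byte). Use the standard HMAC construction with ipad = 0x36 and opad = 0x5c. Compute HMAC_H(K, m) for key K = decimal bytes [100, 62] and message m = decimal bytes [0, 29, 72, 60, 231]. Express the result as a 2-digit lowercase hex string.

Key decimal bytes [100, 62] = 64 3e is 2 bytes ≤ B = 4; zero-pad to 4 bytes: K' = 64 3e 00 00.
K' ⊕ ipad = 52 08 36 36.  K' ⊕ opad = 38 62 5c 5c.
Inner input = (K'⊕ipad) ∥ m = 52 08 36 36 ∥ 00 1d 48 3c e7.
Inner hash: sum = 82+8+54+54+0+29+72+60+231 = 590; mod 256 = 78 → 4e.
Outer input = (K'⊕opad) ∥ inner = 38 62 5c 5c ∥ 4e.
Outer hash (tag): sum = 56+98+92+92+78 = 416; mod 256 = 160 → a0.

a0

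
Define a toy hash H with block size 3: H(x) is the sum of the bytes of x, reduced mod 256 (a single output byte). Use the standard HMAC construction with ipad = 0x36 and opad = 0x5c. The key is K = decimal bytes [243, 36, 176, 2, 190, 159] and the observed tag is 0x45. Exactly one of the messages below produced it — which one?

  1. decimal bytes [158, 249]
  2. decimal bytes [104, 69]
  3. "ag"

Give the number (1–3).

Key decimal bytes [243, 36, 176, 2, 190, 159] = f3 24 b0 02 be 9f is 6 bytes > B = 3, so hash it first: H(key) = 26, then zero-pad to 3 bytes: K' = 26 00 00.
K' ⊕ ipad = 10 36 36; K' ⊕ opad = 7a 5c 5c.
m1: inner = H(10 36 36 9e f9) = 13; tag = H(7a 5c 5c 13) = 45 ← matches
m2: inner = H(10 36 36 68 45) = 29; tag = H(7a 5c 5c 29) = 5b
m3: inner = H(10 36 36 61 67) = 44; tag = H(7a 5c 5c 44) = 76

1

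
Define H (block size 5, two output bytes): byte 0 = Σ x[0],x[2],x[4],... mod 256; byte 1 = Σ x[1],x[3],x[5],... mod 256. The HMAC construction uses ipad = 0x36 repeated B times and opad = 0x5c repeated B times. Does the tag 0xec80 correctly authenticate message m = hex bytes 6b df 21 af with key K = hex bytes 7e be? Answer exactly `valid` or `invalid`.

Key hex bytes 7e be is 2 bytes ≤ B = 5; zero-pad to 5 bytes: K' = 7e be 00 00 00.
K' ⊕ ipad = 48 88 36 36 36; K' ⊕ opad = 22 e2 5c 5c 5c.
Inner hash: even-index sum = 578 mod 256 = 66; odd-index sum = 330 mod 256 = 74 → 42 4a.
Outer hash (recomputed tag): even-index sum = 292 mod 256 = 36; odd-index sum = 384 mod 256 = 128 → 24 80.
Recomputed tag = 2480; claimed = ec80 → mismatch.

invalid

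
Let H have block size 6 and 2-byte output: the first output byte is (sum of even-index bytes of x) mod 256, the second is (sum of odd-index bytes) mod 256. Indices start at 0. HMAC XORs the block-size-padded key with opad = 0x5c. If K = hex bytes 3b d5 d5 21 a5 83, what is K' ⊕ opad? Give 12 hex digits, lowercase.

Key hex bytes 3b d5 d5 21 a5 83 is exactly B = 6 bytes: K' = 3b d5 d5 21 a5 83.
XOR each byte with 0x5c: 3b⊕5c=67, d5⊕5c=89, d5⊕5c=89, 21⊕5c=7d, a5⊕5c=f9, 83⊕5c=df.

6789897df9df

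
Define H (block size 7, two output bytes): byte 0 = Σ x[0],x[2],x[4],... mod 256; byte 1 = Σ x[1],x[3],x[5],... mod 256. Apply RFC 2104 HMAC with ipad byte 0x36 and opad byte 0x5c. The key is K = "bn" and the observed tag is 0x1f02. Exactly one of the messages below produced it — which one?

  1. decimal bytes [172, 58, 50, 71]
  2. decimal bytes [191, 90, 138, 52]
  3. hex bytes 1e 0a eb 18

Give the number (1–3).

3

Key "bn" = 62 6e is 2 bytes ≤ B = 7; zero-pad to 7 bytes: K' = 62 6e 00 00 00 00 00.
K' ⊕ ipad = 54 58 36 36 36 36 36; K' ⊕ opad = 3e 32 5c 5c 5c 5c 5c.
m1: inner = H(54 58 36 36 36 36 36 ac 3a 32 47) = 77 a2; tag = H(3e 32 5c 5c 5c 5c 5c 77 a2) = f461
m2: inner = H(54 58 36 36 36 36 36 bf 5a 8a 34) = 84 0d; tag = H(3e 32 5c 5c 5c 5c 5c 84 0d) = 5f6e
m3: inner = H(54 58 36 36 36 36 36 1e 0a eb 18) = 18 cd; tag = H(3e 32 5c 5c 5c 5c 5c 18 cd) = 1f02 ← matches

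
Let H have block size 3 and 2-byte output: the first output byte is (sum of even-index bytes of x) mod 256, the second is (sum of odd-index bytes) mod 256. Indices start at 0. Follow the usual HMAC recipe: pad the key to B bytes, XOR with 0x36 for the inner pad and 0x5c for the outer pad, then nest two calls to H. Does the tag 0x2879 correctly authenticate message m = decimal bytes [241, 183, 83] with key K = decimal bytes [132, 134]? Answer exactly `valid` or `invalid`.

Key decimal bytes [132, 134] = 84 86 is 2 bytes ≤ B = 3; zero-pad to 3 bytes: K' = 84 86 00.
K' ⊕ ipad = b2 b0 36; K' ⊕ opad = d8 da 5c.
Inner hash: even-index sum = 415 mod 256 = 159; odd-index sum = 500 mod 256 = 244 → 9f f4.
Outer hash (recomputed tag): even-index sum = 552 mod 256 = 40; odd-index sum = 377 mod 256 = 121 → 28 79.
Recomputed tag = 2879; claimed = 2879 → match.

valid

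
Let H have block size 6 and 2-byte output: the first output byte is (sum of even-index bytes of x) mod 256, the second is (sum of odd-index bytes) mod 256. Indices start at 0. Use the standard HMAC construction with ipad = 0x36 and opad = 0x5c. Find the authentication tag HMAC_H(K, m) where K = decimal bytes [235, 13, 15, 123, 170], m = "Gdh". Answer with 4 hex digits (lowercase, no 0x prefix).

Key decimal bytes [235, 13, 15, 123, 170] = eb 0d 0f 7b aa is 5 bytes ≤ B = 6; zero-pad to 6 bytes: K' = eb 0d 0f 7b aa 00.
K' ⊕ ipad = dd 3b 39 4d 9c 36.  K' ⊕ opad = b7 51 53 27 f6 5c.
Inner input = (K'⊕ipad) ∥ m = dd 3b 39 4d 9c 36 ∥ 47 64 68.
Inner hash: even-index sum = 609 mod 256 = 97; odd-index sum = 290 mod 256 = 34 → 61 22.
Outer input = (K'⊕opad) ∥ inner = b7 51 53 27 f6 5c ∥ 61 22.
Outer hash (tag): even-index sum = 609 mod 256 = 97; odd-index sum = 246 mod 256 = 246 → 61 f6.

61f6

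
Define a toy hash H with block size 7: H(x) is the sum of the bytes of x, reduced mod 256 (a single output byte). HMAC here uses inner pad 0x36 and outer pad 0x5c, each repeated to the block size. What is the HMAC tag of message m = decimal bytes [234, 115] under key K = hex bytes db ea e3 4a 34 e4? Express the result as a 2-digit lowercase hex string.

Key hex bytes db ea e3 4a 34 e4 is 6 bytes ≤ B = 7; zero-pad to 7 bytes: K' = db ea e3 4a 34 e4 00.
K' ⊕ ipad = ed dc d5 7c 02 d2 36.  K' ⊕ opad = 87 b6 bf 16 68 b8 5c.
Inner input = (K'⊕ipad) ∥ m = ed dc d5 7c 02 d2 36 ∥ ea 73.
Inner hash: sum = 237+220+213+124+2+210+54+234+115 = 1409; mod 256 = 129 → 81.
Outer input = (K'⊕opad) ∥ inner = 87 b6 bf 16 68 b8 5c ∥ 81.
Outer hash (tag): sum = 135+182+191+22+104+184+92+129 = 1039; mod 256 = 15 → 0f.

0f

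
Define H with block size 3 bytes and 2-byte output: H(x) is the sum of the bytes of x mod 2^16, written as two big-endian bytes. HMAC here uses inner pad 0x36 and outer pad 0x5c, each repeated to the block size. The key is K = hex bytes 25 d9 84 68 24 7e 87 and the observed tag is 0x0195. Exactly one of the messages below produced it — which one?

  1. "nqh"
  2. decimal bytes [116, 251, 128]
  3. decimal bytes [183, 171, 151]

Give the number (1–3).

3

Key hex bytes 25 d9 84 68 24 7e 87 is 7 bytes > B = 3, so hash it first: H(key) = 03 13, then zero-pad to 3 bytes: K' = 03 13 00.
K' ⊕ ipad = 35 25 36; K' ⊕ opad = 5f 4f 5c.
m1: inner = H(35 25 36 6e 71 68) = 01 d7; tag = H(5f 4f 5c 01 d7) = 01e2
m2: inner = H(35 25 36 74 fb 80) = 02 7f; tag = H(5f 4f 5c 02 7f) = 018b
m3: inner = H(35 25 36 b7 ab 97) = 02 89; tag = H(5f 4f 5c 02 89) = 0195 ← matches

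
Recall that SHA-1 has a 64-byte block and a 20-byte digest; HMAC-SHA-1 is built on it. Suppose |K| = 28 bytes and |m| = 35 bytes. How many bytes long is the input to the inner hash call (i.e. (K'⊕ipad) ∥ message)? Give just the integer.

99

Key is 28 ≤ 64 bytes, zero-padded: |K'| = 64.
Inner input = (K'⊕ipad) ∥ m → 64 + 35 = 99 bytes.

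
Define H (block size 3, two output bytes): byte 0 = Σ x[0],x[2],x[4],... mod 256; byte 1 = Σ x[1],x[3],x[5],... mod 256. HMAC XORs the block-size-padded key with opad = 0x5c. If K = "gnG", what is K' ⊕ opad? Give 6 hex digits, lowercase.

Key "gnG" = 67 6e 47 is exactly B = 3 bytes: K' = 67 6e 47.
XOR each byte with 0x5c: 67⊕5c=3b, 6e⊕5c=32, 47⊕5c=1b.

3b321b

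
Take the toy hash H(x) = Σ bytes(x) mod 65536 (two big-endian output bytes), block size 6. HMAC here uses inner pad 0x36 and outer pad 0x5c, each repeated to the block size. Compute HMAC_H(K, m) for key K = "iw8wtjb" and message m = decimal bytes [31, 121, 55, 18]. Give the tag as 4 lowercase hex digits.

Key "iw8wtjb" = 69 77 38 77 74 6a 62 is 7 bytes > B = 6, so hash it first: H(key) = 02 cf, then zero-pad to 6 bytes: K' = 02 cf 00 00 00 00.
K' ⊕ ipad = 34 f9 36 36 36 36.  K' ⊕ opad = 5e 93 5c 5c 5c 5c.
Inner input = (K'⊕ipad) ∥ m = 34 f9 36 36 36 36 ∥ 1f 79 37 12.
Inner hash: sum = 52+249+54+54+54+54+31+121+55+18 = 742 → 02 e6.
Outer input = (K'⊕opad) ∥ inner = 5e 93 5c 5c 5c 5c ∥ 02 e6.
Outer hash (tag): sum = 94+147+92+92+92+92+2+230 = 841 → 03 49.

0349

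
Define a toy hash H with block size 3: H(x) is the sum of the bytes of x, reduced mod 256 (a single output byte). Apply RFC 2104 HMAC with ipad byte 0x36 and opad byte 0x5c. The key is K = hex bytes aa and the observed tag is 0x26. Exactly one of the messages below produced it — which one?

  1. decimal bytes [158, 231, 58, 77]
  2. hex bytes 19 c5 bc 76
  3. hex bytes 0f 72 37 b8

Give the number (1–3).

Key hex bytes aa is 1 byte ≤ B = 3; zero-pad to 3 bytes: K' = aa 00 00.
K' ⊕ ipad = 9c 36 36; K' ⊕ opad = f6 5c 5c.
m1: inner = H(9c 36 36 9e e7 3a 4d) = 14; tag = H(f6 5c 5c 14) = c2
m2: inner = H(9c 36 36 19 c5 bc 76) = 18; tag = H(f6 5c 5c 18) = c6
m3: inner = H(9c 36 36 0f 72 37 b8) = 78; tag = H(f6 5c 5c 78) = 26 ← matches

3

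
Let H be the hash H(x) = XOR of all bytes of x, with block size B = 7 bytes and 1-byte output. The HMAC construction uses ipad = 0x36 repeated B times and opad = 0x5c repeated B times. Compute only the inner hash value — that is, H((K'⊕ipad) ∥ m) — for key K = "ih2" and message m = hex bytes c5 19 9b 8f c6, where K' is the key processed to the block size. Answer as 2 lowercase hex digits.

0b

Key "ih2" = 69 68 32 is 3 bytes ≤ B = 7; zero-pad to 7 bytes: K' = 69 68 32 00 00 00 00.
K' ⊕ ipad = 5f 5e 04 36 36 36 36.
Inner input = 5f 5e 04 36 36 36 36 ∥ c5 19 9b 8f c6.
Inner hash: XOR 5f⊕5e⊕04⊕36⊕36⊕36⊕36⊕c5⊕19⊕9b⊕8f⊕c6 = 0b.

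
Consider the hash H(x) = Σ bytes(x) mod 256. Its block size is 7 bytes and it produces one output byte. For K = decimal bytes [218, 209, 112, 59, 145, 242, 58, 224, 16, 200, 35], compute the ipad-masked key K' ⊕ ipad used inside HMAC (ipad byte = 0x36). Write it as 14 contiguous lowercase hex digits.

d8363636363636

Key decimal bytes [218, 209, 112, 59, 145, 242, 58, 224, 16, 200, 35] = da d1 70 3b 91 f2 3a e0 10 c8 23 is 11 bytes > B = 7, so hash it first: H(key) = ee, then zero-pad to 7 bytes: K' = ee 00 00 00 00 00 00.
XOR each byte with 0x36: ee⊕36=d8, 00⊕36=36, 00⊕36=36, 00⊕36=36, 00⊕36=36, 00⊕36=36, 00⊕36=36.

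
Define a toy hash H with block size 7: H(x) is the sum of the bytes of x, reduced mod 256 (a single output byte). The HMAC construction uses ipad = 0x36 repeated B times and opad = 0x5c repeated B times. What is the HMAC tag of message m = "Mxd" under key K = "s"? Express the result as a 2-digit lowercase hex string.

Key "s" = 73 is 1 byte ≤ B = 7; zero-pad to 7 bytes: K' = 73 00 00 00 00 00 00.
K' ⊕ ipad = 45 36 36 36 36 36 36.  K' ⊕ opad = 2f 5c 5c 5c 5c 5c 5c.
Inner input = (K'⊕ipad) ∥ m = 45 36 36 36 36 36 36 ∥ 4d 78 64.
Inner hash: sum = 69+54+54+54+54+54+54+77+120+100 = 690; mod 256 = 178 → b2.
Outer input = (K'⊕opad) ∥ inner = 2f 5c 5c 5c 5c 5c 5c ∥ b2.
Outer hash (tag): sum = 47+92+92+92+92+92+92+178 = 777; mod 256 = 9 → 09.

09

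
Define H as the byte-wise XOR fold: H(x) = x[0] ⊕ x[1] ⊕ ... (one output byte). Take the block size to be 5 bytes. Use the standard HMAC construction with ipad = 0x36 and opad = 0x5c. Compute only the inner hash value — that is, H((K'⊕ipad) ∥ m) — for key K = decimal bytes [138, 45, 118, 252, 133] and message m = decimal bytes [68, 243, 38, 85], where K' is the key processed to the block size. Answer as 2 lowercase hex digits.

5a

Key decimal bytes [138, 45, 118, 252, 133] = 8a 2d 76 fc 85 is exactly B = 5 bytes: K' = 8a 2d 76 fc 85.
K' ⊕ ipad = bc 1b 40 ca b3.
Inner input = bc 1b 40 ca b3 ∥ 44 f3 26 55.
Inner hash: XOR bc⊕1b⊕40⊕ca⊕b3⊕44⊕f3⊕26⊕55 = 5a.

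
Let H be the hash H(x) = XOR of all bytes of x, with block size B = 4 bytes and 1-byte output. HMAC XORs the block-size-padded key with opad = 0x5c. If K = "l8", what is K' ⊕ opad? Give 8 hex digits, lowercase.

30645c5c

Key "l8" = 6c 38 is 2 bytes ≤ B = 4; zero-pad to 4 bytes: K' = 6c 38 00 00.
XOR each byte with 0x5c: 6c⊕5c=30, 38⊕5c=64, 00⊕5c=5c, 00⊕5c=5c.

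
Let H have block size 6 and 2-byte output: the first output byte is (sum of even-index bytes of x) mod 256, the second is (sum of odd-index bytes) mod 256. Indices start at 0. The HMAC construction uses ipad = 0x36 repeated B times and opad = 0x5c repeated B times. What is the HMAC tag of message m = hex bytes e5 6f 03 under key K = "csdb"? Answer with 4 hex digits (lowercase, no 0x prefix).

9807

Key "csdb" = 63 73 64 62 is 4 bytes ≤ B = 6; zero-pad to 6 bytes: K' = 63 73 64 62 00 00.
K' ⊕ ipad = 55 45 52 54 36 36.  K' ⊕ opad = 3f 2f 38 3e 5c 5c.
Inner input = (K'⊕ipad) ∥ m = 55 45 52 54 36 36 ∥ e5 6f 03.
Inner hash: even-index sum = 453 mod 256 = 197; odd-index sum = 318 mod 256 = 62 → c5 3e.
Outer input = (K'⊕opad) ∥ inner = 3f 2f 38 3e 5c 5c ∥ c5 3e.
Outer hash (tag): even-index sum = 408 mod 256 = 152; odd-index sum = 263 mod 256 = 7 → 98 07.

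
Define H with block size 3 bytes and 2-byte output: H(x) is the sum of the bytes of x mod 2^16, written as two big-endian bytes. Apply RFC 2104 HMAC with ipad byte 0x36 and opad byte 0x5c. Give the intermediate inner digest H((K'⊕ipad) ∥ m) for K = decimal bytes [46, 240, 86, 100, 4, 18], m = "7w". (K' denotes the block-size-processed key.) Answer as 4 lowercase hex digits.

Key decimal bytes [46, 240, 86, 100, 4, 18] = 2e f0 56 64 04 12 is 6 bytes > B = 3, so hash it first: H(key) = 01 ee, then zero-pad to 3 bytes: K' = 01 ee 00.
K' ⊕ ipad = 37 d8 36.
Inner input = 37 d8 36 ∥ 37 77.
Inner hash: sum = 55+216+54+55+119 = 499 → 01 f3.

01f3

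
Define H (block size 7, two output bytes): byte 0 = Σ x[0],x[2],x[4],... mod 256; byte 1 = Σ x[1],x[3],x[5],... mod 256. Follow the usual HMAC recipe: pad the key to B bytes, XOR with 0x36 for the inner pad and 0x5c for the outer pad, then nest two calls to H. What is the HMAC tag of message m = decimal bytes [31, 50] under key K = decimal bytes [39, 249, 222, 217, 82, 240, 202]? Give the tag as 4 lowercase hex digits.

4461

Key decimal bytes [39, 249, 222, 217, 82, 240, 202] = 27 f9 de d9 52 f0 ca is exactly B = 7 bytes: K' = 27 f9 de d9 52 f0 ca.
K' ⊕ ipad = 11 cf e8 ef 64 c6 fc.  K' ⊕ opad = 7b a5 82 85 0e ac 96.
Inner input = (K'⊕ipad) ∥ m = 11 cf e8 ef 64 c6 fc ∥ 1f 32.
Inner hash: even-index sum = 651 mod 256 = 139; odd-index sum = 675 mod 256 = 163 → 8b a3.
Outer input = (K'⊕opad) ∥ inner = 7b a5 82 85 0e ac 96 ∥ 8b a3.
Outer hash (tag): even-index sum = 580 mod 256 = 68; odd-index sum = 609 mod 256 = 97 → 44 61.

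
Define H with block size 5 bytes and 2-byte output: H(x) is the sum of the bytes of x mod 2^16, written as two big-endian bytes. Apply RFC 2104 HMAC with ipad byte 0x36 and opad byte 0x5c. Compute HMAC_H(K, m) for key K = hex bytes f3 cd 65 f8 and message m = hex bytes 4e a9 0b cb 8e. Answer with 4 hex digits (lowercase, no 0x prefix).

Key hex bytes f3 cd 65 f8 is 4 bytes ≤ B = 5; zero-pad to 5 bytes: K' = f3 cd 65 f8 00.
K' ⊕ ipad = c5 fb 53 ce 36.  K' ⊕ opad = af 91 39 a4 5c.
Inner input = (K'⊕ipad) ∥ m = c5 fb 53 ce 36 ∥ 4e a9 0b cb 8e.
Inner hash: sum = 197+251+83+206+54+78+169+11+203+142 = 1394 → 05 72.
Outer input = (K'⊕opad) ∥ inner = af 91 39 a4 5c ∥ 05 72.
Outer hash (tag): sum = 175+145+57+164+92+5+114 = 752 → 02 f0.

02f0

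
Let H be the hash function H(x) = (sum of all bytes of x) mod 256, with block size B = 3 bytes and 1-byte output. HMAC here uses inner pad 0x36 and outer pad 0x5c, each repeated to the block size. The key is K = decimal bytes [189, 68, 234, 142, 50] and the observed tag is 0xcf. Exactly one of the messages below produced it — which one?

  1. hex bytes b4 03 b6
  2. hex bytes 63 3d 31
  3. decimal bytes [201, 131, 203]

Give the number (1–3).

3

Key decimal bytes [189, 68, 234, 142, 50] = bd 44 ea 8e 32 is 5 bytes > B = 3, so hash it first: H(key) = ab, then zero-pad to 3 bytes: K' = ab 00 00.
K' ⊕ ipad = 9d 36 36; K' ⊕ opad = f7 5c 5c.
m1: inner = H(9d 36 36 b4 03 b6) = 76; tag = H(f7 5c 5c 76) = 25
m2: inner = H(9d 36 36 63 3d 31) = da; tag = H(f7 5c 5c da) = 89
m3: inner = H(9d 36 36 c9 83 cb) = 20; tag = H(f7 5c 5c 20) = cf ← matches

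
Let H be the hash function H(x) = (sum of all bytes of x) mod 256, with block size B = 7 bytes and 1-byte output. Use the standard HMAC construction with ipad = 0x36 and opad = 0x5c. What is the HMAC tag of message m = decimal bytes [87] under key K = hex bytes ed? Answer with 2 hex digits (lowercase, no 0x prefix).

4f

Key hex bytes ed is 1 byte ≤ B = 7; zero-pad to 7 bytes: K' = ed 00 00 00 00 00 00.
K' ⊕ ipad = db 36 36 36 36 36 36.  K' ⊕ opad = b1 5c 5c 5c 5c 5c 5c.
Inner input = (K'⊕ipad) ∥ m = db 36 36 36 36 36 36 ∥ 57.
Inner hash: sum = 219+54+54+54+54+54+54+87 = 630; mod 256 = 118 → 76.
Outer input = (K'⊕opad) ∥ inner = b1 5c 5c 5c 5c 5c 5c ∥ 76.
Outer hash (tag): sum = 177+92+92+92+92+92+92+118 = 847; mod 256 = 79 → 4f.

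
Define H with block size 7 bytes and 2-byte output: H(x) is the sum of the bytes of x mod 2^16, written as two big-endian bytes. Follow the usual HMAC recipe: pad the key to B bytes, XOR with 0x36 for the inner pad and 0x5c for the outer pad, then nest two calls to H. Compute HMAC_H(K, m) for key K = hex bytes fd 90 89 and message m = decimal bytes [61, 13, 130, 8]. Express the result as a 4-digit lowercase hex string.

0491

Key hex bytes fd 90 89 is 3 bytes ≤ B = 7; zero-pad to 7 bytes: K' = fd 90 89 00 00 00 00.
K' ⊕ ipad = cb a6 bf 36 36 36 36.  K' ⊕ opad = a1 cc d5 5c 5c 5c 5c.
Inner input = (K'⊕ipad) ∥ m = cb a6 bf 36 36 36 36 ∥ 3d 0d 82 08.
Inner hash: sum = 203+166+191+54+54+54+54+61+13+130+8 = 988 → 03 dc.
Outer input = (K'⊕opad) ∥ inner = a1 cc d5 5c 5c 5c 5c ∥ 03 dc.
Outer hash (tag): sum = 161+204+213+92+92+92+92+3+220 = 1169 → 04 91.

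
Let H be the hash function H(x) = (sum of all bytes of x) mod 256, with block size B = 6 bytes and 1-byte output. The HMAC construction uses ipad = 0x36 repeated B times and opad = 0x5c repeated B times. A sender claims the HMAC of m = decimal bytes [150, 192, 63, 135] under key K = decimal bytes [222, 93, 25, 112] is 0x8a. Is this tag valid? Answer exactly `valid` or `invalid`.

invalid

Key decimal bytes [222, 93, 25, 112] = de 5d 19 70 is 4 bytes ≤ B = 6; zero-pad to 6 bytes: K' = de 5d 19 70 00 00.
K' ⊕ ipad = e8 6b 2f 46 36 36; K' ⊕ opad = 82 01 45 2c 5c 5c.
Inner hash: sum = 232+107+47+70+54+54+150+192+63+135 = 1104; mod 256 = 80 → 50.
Outer hash (recomputed tag): sum = 130+1+69+44+92+92+80 = 508; mod 256 = 252 → fc.
Recomputed tag = fc; claimed = 8a → mismatch.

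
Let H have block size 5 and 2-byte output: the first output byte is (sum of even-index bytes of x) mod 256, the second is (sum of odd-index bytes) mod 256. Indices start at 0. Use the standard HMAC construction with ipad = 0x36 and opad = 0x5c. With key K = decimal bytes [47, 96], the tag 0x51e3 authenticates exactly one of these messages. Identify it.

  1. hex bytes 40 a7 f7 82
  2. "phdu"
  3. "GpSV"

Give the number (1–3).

Key decimal bytes [47, 96] = 2f 60 is 2 bytes ≤ B = 5; zero-pad to 5 bytes: K' = 2f 60 00 00 00.
K' ⊕ ipad = 19 56 36 36 36; K' ⊕ opad = 73 3c 5c 5c 5c.
m1: inner = H(19 56 36 36 36 40 a7 f7 82) = ae c3; tag = H(73 3c 5c 5c 5c ae c3) = ee46
m2: inner = H(19 56 36 36 36 70 68 64 75) = 62 60; tag = H(73 3c 5c 5c 5c 62 60) = 8bfa
m3: inner = H(19 56 36 36 36 47 70 53 56) = 4b 26; tag = H(73 3c 5c 5c 5c 4b 26) = 51e3 ← matches

3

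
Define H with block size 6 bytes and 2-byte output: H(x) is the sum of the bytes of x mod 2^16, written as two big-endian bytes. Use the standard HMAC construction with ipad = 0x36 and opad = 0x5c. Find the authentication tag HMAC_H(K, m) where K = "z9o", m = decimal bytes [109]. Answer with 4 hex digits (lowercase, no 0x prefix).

Key "z9o" = 7a 39 6f is 3 bytes ≤ B = 6; zero-pad to 6 bytes: K' = 7a 39 6f 00 00 00.
K' ⊕ ipad = 4c 0f 59 36 36 36.  K' ⊕ opad = 26 65 33 5c 5c 5c.
Inner input = (K'⊕ipad) ∥ m = 4c 0f 59 36 36 36 ∥ 6d.
Inner hash: sum = 76+15+89+54+54+54+109 = 451 → 01 c3.
Outer input = (K'⊕opad) ∥ inner = 26 65 33 5c 5c 5c ∥ 01 c3.
Outer hash (tag): sum = 38+101+51+92+92+92+1+195 = 662 → 02 96.

0296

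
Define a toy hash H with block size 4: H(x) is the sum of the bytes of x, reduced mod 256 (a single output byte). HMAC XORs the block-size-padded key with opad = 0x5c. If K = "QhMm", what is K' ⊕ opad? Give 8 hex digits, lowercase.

Key "QhMm" = 51 68 4d 6d is exactly B = 4 bytes: K' = 51 68 4d 6d.
XOR each byte with 0x5c: 51⊕5c=0d, 68⊕5c=34, 4d⊕5c=11, 6d⊕5c=31.

0d341131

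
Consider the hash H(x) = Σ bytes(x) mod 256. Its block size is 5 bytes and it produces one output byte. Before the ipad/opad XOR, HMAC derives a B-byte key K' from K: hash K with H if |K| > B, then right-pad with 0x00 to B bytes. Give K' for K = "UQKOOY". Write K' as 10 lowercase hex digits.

|K| = 6 > B = 5, so first hash the key.
H(K): sum = 85+81+75+79+79+89 = 488; mod 256 = 232 → e8.
Zero-pad H(K) = e8 to 5 bytes: K' = e8 00 00 00 00.

e800000000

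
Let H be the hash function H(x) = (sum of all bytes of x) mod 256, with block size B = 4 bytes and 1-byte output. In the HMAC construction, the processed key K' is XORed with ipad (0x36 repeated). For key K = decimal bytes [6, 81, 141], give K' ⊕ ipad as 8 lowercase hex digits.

3067bb36

Key decimal bytes [6, 81, 141] = 06 51 8d is 3 bytes ≤ B = 4; zero-pad to 4 bytes: K' = 06 51 8d 00.
XOR each byte with 0x36: 06⊕36=30, 51⊕36=67, 8d⊕36=bb, 00⊕36=36.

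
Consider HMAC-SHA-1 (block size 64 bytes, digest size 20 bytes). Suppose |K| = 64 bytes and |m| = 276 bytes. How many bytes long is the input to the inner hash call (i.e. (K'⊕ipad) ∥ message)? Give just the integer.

340

Key is 64 ≤ 64 bytes, zero-padded: |K'| = 64.
Inner input = (K'⊕ipad) ∥ m → 64 + 276 = 340 bytes.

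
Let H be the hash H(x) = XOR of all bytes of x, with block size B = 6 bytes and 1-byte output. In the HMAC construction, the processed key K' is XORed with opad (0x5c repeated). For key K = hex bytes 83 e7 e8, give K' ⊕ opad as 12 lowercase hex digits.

dfbbb45c5c5c

Key hex bytes 83 e7 e8 is 3 bytes ≤ B = 6; zero-pad to 6 bytes: K' = 83 e7 e8 00 00 00.
XOR each byte with 0x5c: 83⊕5c=df, e7⊕5c=bb, e8⊕5c=b4, 00⊕5c=5c, 00⊕5c=5c, 00⊕5c=5c.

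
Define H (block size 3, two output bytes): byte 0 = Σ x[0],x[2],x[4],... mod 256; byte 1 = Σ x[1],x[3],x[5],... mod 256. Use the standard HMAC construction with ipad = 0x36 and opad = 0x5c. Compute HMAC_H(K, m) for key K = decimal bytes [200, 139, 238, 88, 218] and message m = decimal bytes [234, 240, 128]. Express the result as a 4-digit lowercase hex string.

Key decimal bytes [200, 139, 238, 88, 218] = c8 8b ee 58 da is 5 bytes > B = 3, so hash it first: H(key) = 90 e3, then zero-pad to 3 bytes: K' = 90 e3 00.
K' ⊕ ipad = a6 d5 36.  K' ⊕ opad = cc bf 5c.
Inner input = (K'⊕ipad) ∥ m = a6 d5 36 ∥ ea f0 80.
Inner hash: even-index sum = 460 mod 256 = 204; odd-index sum = 575 mod 256 = 63 → cc 3f.
Outer input = (K'⊕opad) ∥ inner = cc bf 5c ∥ cc 3f.
Outer hash (tag): even-index sum = 359 mod 256 = 103; odd-index sum = 395 mod 256 = 139 → 67 8b.

678b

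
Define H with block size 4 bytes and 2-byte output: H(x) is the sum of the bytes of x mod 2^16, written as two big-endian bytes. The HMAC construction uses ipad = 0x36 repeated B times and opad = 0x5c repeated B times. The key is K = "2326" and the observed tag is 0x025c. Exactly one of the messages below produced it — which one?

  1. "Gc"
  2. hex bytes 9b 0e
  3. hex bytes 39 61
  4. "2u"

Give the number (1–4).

3

Key "2326" = 32 33 32 36 is exactly B = 4 bytes: K' = 32 33 32 36.
K' ⊕ ipad = 04 05 04 00; K' ⊕ opad = 6e 6f 6e 6a.
m1: inner = H(04 05 04 00 47 63) = 00 b7; tag = H(6e 6f 6e 6a 00 b7) = 026c
m2: inner = H(04 05 04 00 9b 0e) = 00 b6; tag = H(6e 6f 6e 6a 00 b6) = 026b
m3: inner = H(04 05 04 00 39 61) = 00 a7; tag = H(6e 6f 6e 6a 00 a7) = 025c ← matches
m4: inner = H(04 05 04 00 32 75) = 00 b4; tag = H(6e 6f 6e 6a 00 b4) = 0269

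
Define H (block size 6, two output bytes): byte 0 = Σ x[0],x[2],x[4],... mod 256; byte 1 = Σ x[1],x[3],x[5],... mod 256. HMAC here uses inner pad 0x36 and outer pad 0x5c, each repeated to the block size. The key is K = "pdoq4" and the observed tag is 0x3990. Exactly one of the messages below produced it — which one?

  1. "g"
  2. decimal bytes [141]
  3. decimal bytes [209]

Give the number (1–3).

Key "pdoq4" = 70 64 6f 71 34 is 5 bytes ≤ B = 6; zero-pad to 6 bytes: K' = 70 64 6f 71 34 00.
K' ⊕ ipad = 46 52 59 47 02 36; K' ⊕ opad = 2c 38 33 2d 68 5c.
m1: inner = H(46 52 59 47 02 36 67) = 08 cf; tag = H(2c 38 33 2d 68 5c 08 cf) = cf90
m2: inner = H(46 52 59 47 02 36 8d) = 2e cf; tag = H(2c 38 33 2d 68 5c 2e cf) = f590
m3: inner = H(46 52 59 47 02 36 d1) = 72 cf; tag = H(2c 38 33 2d 68 5c 72 cf) = 3990 ← matches

3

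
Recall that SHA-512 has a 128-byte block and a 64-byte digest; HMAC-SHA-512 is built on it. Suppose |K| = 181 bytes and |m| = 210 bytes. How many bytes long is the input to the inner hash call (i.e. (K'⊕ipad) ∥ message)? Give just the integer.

Key is 181 > 128 bytes, so it is hashed to 64 bytes then zero-padded to 128: |K'| = 128.
Inner input = (K'⊕ipad) ∥ m → 128 + 210 = 338 bytes.

338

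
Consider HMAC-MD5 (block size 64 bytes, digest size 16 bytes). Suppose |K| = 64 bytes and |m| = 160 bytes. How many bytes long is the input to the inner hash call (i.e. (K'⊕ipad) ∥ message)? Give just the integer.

Key is 64 ≤ 64 bytes, zero-padded: |K'| = 64.
Inner input = (K'⊕ipad) ∥ m → 64 + 160 = 224 bytes.

224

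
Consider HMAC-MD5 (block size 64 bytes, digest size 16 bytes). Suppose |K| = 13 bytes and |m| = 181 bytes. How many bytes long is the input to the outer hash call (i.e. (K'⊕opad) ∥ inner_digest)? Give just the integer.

Key is 13 ≤ 64 bytes, zero-padded: |K'| = 64.
Outer input = (K'⊕opad) ∥ H(inner) → 64 + 16 = 80 bytes.

80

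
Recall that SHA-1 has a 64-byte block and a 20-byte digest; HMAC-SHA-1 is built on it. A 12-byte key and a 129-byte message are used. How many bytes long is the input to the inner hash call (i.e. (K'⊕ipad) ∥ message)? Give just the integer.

Key is 12 ≤ 64 bytes, zero-padded: |K'| = 64.
Inner input = (K'⊕ipad) ∥ m → 64 + 129 = 193 bytes.

193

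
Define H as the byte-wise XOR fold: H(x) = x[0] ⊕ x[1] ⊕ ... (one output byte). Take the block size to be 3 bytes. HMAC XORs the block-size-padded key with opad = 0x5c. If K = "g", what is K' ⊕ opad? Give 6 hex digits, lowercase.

3b5c5c

Key "g" = 67 is 1 byte ≤ B = 3; zero-pad to 3 bytes: K' = 67 00 00.
XOR each byte with 0x5c: 67⊕5c=3b, 00⊕5c=5c, 00⊕5c=5c.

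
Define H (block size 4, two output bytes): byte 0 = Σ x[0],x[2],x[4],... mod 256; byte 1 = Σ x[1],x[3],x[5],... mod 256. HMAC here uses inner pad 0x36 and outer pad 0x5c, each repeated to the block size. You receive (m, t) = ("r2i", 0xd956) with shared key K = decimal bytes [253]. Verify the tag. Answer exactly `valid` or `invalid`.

valid

Key decimal bytes [253] = fd is 1 byte ≤ B = 4; zero-pad to 4 bytes: K' = fd 00 00 00.
K' ⊕ ipad = cb 36 36 36; K' ⊕ opad = a1 5c 5c 5c.
Inner hash: even-index sum = 476 mod 256 = 220; odd-index sum = 158 mod 256 = 158 → dc 9e.
Outer hash (recomputed tag): even-index sum = 473 mod 256 = 217; odd-index sum = 342 mod 256 = 86 → d9 56.
Recomputed tag = d956; claimed = d956 → match.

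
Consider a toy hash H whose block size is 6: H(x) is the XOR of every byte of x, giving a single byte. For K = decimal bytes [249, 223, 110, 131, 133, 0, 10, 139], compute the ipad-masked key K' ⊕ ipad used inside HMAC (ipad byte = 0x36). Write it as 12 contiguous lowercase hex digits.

f93636363636

Key decimal bytes [249, 223, 110, 131, 133, 0, 10, 139] = f9 df 6e 83 85 00 0a 8b is 8 bytes > B = 6, so hash it first: H(key) = cf, then zero-pad to 6 bytes: K' = cf 00 00 00 00 00.
XOR each byte with 0x36: cf⊕36=f9, 00⊕36=36, 00⊕36=36, 00⊕36=36, 00⊕36=36, 00⊕36=36.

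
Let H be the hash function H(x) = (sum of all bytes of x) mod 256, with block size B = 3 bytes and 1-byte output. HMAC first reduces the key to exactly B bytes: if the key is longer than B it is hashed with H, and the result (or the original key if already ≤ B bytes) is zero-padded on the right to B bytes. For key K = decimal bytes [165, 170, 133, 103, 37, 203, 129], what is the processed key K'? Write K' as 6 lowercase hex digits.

ac0000

|K| = 7 > B = 3, so first hash the key.
H(K): sum = 165+170+133+103+37+203+129 = 940; mod 256 = 172 → ac.
Zero-pad H(K) = ac to 3 bytes: K' = ac 00 00.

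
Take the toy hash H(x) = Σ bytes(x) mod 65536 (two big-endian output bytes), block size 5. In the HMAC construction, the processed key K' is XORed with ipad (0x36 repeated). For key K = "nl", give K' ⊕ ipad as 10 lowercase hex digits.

Key "nl" = 6e 6c is 2 bytes ≤ B = 5; zero-pad to 5 bytes: K' = 6e 6c 00 00 00.
XOR each byte with 0x36: 6e⊕36=58, 6c⊕36=5a, 00⊕36=36, 00⊕36=36, 00⊕36=36.

585a363636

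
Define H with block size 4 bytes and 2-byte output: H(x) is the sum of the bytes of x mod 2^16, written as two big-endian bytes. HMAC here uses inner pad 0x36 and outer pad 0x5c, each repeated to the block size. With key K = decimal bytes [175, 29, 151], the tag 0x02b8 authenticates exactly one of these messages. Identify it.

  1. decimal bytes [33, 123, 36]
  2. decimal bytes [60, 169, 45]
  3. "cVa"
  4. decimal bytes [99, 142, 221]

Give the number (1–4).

1

Key decimal bytes [175, 29, 151] = af 1d 97 is 3 bytes ≤ B = 4; zero-pad to 4 bytes: K' = af 1d 97 00.
K' ⊕ ipad = 99 2b a1 36; K' ⊕ opad = f3 41 cb 5c.
m1: inner = H(99 2b a1 36 21 7b 24) = 02 5b; tag = H(f3 41 cb 5c 02 5b) = 02b8 ← matches
m2: inner = H(99 2b a1 36 3c a9 2d) = 02 ad; tag = H(f3 41 cb 5c 02 ad) = 030a
m3: inner = H(99 2b a1 36 63 56 61) = 02 b5; tag = H(f3 41 cb 5c 02 b5) = 0312
m4: inner = H(99 2b a1 36 63 8e dd) = 03 69; tag = H(f3 41 cb 5c 03 69) = 02c7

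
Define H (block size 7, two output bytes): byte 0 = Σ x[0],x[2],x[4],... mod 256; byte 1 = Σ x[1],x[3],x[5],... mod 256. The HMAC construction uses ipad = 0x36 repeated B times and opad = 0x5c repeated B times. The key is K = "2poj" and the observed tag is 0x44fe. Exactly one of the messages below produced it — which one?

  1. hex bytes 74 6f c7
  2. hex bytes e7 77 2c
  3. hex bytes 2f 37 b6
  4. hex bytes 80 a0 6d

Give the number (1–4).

2

Key "2poj" = 32 70 6f 6a is 4 bytes ≤ B = 7; zero-pad to 7 bytes: K' = 32 70 6f 6a 00 00 00.
K' ⊕ ipad = 04 46 59 5c 36 36 36; K' ⊕ opad = 6e 2c 33 36 5c 5c 5c.
m1: inner = H(04 46 59 5c 36 36 36 74 6f c7) = 38 13; tag = H(6e 2c 33 36 5c 5c 5c 38 13) = 6cf6
m2: inner = H(04 46 59 5c 36 36 36 e7 77 2c) = 40 eb; tag = H(6e 2c 33 36 5c 5c 5c 40 eb) = 44fe ← matches
m3: inner = H(04 46 59 5c 36 36 36 2f 37 b6) = 00 bd; tag = H(6e 2c 33 36 5c 5c 5c 00 bd) = 16be
m4: inner = H(04 46 59 5c 36 36 36 80 a0 6d) = 69 c5; tag = H(6e 2c 33 36 5c 5c 5c 69 c5) = 1e27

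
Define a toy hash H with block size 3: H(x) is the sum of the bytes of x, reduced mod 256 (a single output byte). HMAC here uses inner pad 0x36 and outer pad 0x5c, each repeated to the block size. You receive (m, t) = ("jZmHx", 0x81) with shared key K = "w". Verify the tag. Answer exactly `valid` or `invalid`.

Key "w" = 77 is 1 byte ≤ B = 3; zero-pad to 3 bytes: K' = 77 00 00.
K' ⊕ ipad = 41 36 36; K' ⊕ opad = 2b 5c 5c.
Inner hash: sum = 65+54+54+106+90+109+72+120 = 670; mod 256 = 158 → 9e.
Outer hash (recomputed tag): sum = 43+92+92+158 = 385; mod 256 = 129 → 81.
Recomputed tag = 81; claimed = 81 → match.

valid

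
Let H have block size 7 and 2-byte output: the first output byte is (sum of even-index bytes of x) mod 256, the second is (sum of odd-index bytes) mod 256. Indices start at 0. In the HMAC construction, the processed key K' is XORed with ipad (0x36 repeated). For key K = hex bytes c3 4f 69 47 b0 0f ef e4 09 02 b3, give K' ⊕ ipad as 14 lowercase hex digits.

Key hex bytes c3 4f 69 47 b0 0f ef e4 09 02 b3 is 11 bytes > B = 7, so hash it first: H(key) = 87 8b, then zero-pad to 7 bytes: K' = 87 8b 00 00 00 00 00.
XOR each byte with 0x36: 87⊕36=b1, 8b⊕36=bd, 00⊕36=36, 00⊕36=36, 00⊕36=36, 00⊕36=36, 00⊕36=36.

b1bd3636363636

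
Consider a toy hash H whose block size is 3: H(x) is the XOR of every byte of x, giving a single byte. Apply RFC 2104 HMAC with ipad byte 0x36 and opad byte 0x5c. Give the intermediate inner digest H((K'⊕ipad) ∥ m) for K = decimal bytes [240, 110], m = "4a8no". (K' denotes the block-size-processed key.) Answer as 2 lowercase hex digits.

c4

Key decimal bytes [240, 110] = f0 6e is 2 bytes ≤ B = 3; zero-pad to 3 bytes: K' = f0 6e 00.
K' ⊕ ipad = c6 58 36.
Inner input = c6 58 36 ∥ 34 61 38 6e 6f.
Inner hash: XOR c6⊕58⊕36⊕34⊕61⊕38⊕6e⊕6f = c4.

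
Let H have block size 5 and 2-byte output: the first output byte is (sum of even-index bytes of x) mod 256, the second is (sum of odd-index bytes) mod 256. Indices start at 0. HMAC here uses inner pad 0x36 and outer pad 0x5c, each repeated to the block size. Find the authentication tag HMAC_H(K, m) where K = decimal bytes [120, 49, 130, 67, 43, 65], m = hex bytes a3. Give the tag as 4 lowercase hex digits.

8dc4

Key decimal bytes [120, 49, 130, 67, 43, 65] = 78 31 82 43 2b 41 is 6 bytes > B = 5, so hash it first: H(key) = 25 b5, then zero-pad to 5 bytes: K' = 25 b5 00 00 00.
K' ⊕ ipad = 13 83 36 36 36.  K' ⊕ opad = 79 e9 5c 5c 5c.
Inner input = (K'⊕ipad) ∥ m = 13 83 36 36 36 ∥ a3.
Inner hash: even-index sum = 127 mod 256 = 127; odd-index sum = 348 mod 256 = 92 → 7f 5c.
Outer input = (K'⊕opad) ∥ inner = 79 e9 5c 5c 5c ∥ 7f 5c.
Outer hash (tag): even-index sum = 397 mod 256 = 141; odd-index sum = 452 mod 256 = 196 → 8d c4.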